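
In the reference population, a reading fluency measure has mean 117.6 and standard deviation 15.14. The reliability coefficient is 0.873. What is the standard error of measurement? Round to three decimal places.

5.395

SEM = SD · √(1 − ρ) = 15.14 × √0.127 = 15.14 × 0.3564 = 5.3955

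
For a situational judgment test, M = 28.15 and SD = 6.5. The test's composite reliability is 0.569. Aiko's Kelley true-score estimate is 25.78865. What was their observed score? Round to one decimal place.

T̂ = ρX + (1 − ρ)μ  ⇒  X = (T̂ − (1 − ρ)μ) / ρ
X = (25.78865 − 0.431 × 28.15) / 0.569 = (25.78865 − 12.13265) / 0.569 = 13.65600 / 0.569 = 24.000

24.0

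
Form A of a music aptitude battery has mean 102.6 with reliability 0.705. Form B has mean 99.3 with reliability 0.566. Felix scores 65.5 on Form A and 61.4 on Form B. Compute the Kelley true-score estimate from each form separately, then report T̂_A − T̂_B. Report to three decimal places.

T̂_A = 0.705(65.5) + 0.295(102.6) = 76.44450
T̂_B = 0.566(61.4) + 0.434(99.3) = 77.84860
T̂_A − T̂_B = -1.40410

-1.404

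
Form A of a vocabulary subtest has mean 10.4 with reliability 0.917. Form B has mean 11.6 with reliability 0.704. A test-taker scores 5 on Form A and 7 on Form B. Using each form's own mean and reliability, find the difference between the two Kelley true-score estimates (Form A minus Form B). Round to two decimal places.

-2.91

T̂_A = 0.917(5) + 0.083(10.4) = 5.4482
T̂_B = 0.704(7) + 0.296(11.6) = 8.3616
T̂_A − T̂_B = -2.9134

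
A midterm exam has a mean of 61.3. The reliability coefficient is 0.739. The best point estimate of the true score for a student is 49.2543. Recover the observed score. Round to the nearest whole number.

T̂ = ρX + (1 − ρ)μ  ⇒  X = (T̂ − (1 − ρ)μ) / ρ
X = (49.2543 − 0.261 × 61.3) / 0.739 = (49.2543 − 15.9993) / 0.739 = 33.2550 / 0.739 = 45.00

45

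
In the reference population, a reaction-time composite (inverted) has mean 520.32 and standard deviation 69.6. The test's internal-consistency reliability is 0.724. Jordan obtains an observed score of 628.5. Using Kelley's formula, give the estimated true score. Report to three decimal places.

598.642

T̂ = ρX + (1 − ρ)μ
  = 0.724 × 628.5 + 0.276 × 520.32
  = 455.0340 + 143.60832
  = 598.6423
  ≈ 598.642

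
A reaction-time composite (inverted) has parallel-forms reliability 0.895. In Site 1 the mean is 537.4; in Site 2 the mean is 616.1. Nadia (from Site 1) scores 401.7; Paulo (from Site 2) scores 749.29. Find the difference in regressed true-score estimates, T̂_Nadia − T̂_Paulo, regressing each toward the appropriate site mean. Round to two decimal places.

-319.36

T̂_Nadia = 0.895(401.7) + 0.105(537.4) = 415.9485
T̂_Paulo = 0.895(749.29) + 0.105(616.1) = 735.3050
Difference = 415.9485 − 735.3050 = -319.3565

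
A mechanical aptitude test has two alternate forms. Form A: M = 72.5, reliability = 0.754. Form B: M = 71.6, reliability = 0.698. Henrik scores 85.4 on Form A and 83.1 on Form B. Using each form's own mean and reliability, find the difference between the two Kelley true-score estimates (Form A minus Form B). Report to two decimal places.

T̂_A = 0.754(85.4) + 0.246(72.5) = 82.2266
T̂_B = 0.698(83.1) + 0.302(71.6) = 79.6270
T̂_A − T̂_B = 2.5996

2.60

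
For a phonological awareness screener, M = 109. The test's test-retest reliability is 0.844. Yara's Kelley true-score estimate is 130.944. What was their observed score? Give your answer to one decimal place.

135.0

T̂ = ρX + (1 − ρ)μ  ⇒  X = (T̂ − (1 − ρ)μ) / ρ
X = (130.944 − 0.156 × 109) / 0.844 = (130.944 − 17.004) / 0.844 = 113.940 / 0.844 = 135.000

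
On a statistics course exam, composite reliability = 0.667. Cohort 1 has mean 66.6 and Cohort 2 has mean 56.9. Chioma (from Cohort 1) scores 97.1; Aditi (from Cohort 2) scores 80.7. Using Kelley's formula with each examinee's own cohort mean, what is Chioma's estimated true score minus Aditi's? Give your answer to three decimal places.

T̂_Chioma = 0.667(97.1) + 0.333(66.6) = 86.94350
T̂_Aditi = 0.667(80.7) + 0.333(56.9) = 72.77460
Difference = 86.94350 − 72.77460 = 14.16890

14.169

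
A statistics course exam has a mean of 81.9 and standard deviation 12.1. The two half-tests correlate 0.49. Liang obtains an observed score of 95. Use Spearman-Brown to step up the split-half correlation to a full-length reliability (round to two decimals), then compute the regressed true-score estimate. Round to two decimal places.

Spearman-Brown: ρ = 2r/(1 + r) = 2(0.49)/(1 + 0.49) = 0.980/1.49 = 0.6577 → 0.66
Regress the observed score toward the mean by the unreliability: T̂ = 0.66·95 + 0.34·81.9 = 62.70 + 27.846 = 90.546.

90.55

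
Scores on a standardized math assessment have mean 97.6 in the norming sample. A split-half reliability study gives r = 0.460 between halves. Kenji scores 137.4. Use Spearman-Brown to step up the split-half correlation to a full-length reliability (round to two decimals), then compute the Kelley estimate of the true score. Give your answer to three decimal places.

122.674

Spearman-Brown: ρ = 2r/(1 + r) = 2(0.460)/(1 + 0.460) = 0.9200/1.460 = 0.6301 → 0.63
T̂ = 0.63(137.4) + 0.37(97.6) = 86.562 + 36.112 = 122.6740 → 122.674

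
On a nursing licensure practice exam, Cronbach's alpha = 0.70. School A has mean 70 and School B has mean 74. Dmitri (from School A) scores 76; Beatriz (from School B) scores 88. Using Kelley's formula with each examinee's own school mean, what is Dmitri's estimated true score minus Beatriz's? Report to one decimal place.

-9.6

T̂_Dmitri = 0.70(76) + 0.30(70) = 74.200
T̂_Beatriz = 0.70(88) + 0.30(74) = 83.800
Difference = 74.200 − 83.800 = -9.600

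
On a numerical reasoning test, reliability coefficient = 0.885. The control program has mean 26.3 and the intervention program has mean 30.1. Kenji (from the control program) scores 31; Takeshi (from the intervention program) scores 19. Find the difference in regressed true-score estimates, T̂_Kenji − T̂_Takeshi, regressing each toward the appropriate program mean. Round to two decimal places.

T̂_Kenji = 0.885(31) + 0.115(26.3) = 30.4595
T̂_Takeshi = 0.885(19) + 0.115(30.1) = 20.2765
Difference = 30.4595 − 20.2765 = 10.1830

10.18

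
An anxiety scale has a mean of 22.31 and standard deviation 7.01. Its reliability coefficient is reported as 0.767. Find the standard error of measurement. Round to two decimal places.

3.38

SEM = SD · √(1 − ρ) = 7.01 × √0.233 = 7.01 × 0.4827 = 3.384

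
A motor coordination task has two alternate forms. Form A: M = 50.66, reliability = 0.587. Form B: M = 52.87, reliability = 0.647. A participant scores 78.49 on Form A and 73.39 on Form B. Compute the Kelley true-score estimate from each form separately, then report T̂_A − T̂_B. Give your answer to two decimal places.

T̂_A = 0.587(78.49) + 0.413(50.66) = 66.9962
T̂_B = 0.647(73.39) + 0.353(52.87) = 66.1464
T̂_A − T̂_B = 0.8498

0.85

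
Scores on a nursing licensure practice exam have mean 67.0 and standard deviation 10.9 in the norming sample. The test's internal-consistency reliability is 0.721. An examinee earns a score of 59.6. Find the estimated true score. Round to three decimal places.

T̂ = ρX + (1 − ρ)μ
  = 0.721 × 59.6 + 0.279 × 67.0
  = 42.9716 + 18.6930
  = 61.6646
  ≈ 61.665

61.665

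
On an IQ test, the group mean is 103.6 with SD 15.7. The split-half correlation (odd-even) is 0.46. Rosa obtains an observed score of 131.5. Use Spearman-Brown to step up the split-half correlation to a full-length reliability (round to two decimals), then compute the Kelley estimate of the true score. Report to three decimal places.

121.177

Spearman-Brown: ρ = 2r/(1 + r) = 2(0.46)/(1 + 0.46) = 0.920/1.46 = 0.6301 → 0.63
Kelley's formula gives T̂ = 0.63·131.5 + 0.37·103.6 = 82.845 + 38.332 = 121.1770.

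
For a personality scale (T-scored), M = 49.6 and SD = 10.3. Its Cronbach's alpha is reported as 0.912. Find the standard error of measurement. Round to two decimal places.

3.06

SEM = SD · √(1 − ρ) = 10.3 × √0.088 = 10.3 × 0.2966 = 3.055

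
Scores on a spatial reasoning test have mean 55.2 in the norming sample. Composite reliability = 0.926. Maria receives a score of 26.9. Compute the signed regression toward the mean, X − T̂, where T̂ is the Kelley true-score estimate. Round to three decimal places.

-2.094

T̂ = 0.926(26.9) + 0.074(55.2) = 24.9094 + 4.0848 = 28.99420 → 28.9942
X − T̂ = 26.9 − 28.9942 = -2.0942 → -2.094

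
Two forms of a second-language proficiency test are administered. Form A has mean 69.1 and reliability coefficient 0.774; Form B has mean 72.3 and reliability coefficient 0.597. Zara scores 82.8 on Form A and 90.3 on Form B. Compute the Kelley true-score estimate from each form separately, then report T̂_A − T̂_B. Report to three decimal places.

T̂_A = 0.774(82.8) + 0.226(69.1) = 79.70380
T̂_B = 0.597(90.3) + 0.403(72.3) = 83.04600
T̂_A − T̂_B = -3.34220

-3.342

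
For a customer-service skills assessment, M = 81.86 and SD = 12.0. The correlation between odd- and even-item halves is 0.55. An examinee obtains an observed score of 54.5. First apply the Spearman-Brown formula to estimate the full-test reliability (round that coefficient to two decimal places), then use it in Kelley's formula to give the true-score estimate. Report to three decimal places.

62.434

Spearman-Brown: ρ = 2r/(1 + r) = 2(0.55)/(1 + 0.55) = 1.100/1.55 = 0.7097 → 0.71
Regress the observed score toward the mean by the unreliability: T̂ = 0.71·54.5 + 0.29·81.86 = 38.695 + 23.7394 = 62.4344.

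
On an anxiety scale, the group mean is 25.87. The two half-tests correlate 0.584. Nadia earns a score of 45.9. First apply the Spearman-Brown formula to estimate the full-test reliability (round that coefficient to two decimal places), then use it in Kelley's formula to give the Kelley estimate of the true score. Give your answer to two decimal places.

Spearman-Brown: ρ = 2r/(1 + r) = 2(0.584)/(1 + 0.584) = 1.1680/1.584 = 0.7374 → 0.74
T̂ = 0.74(45.9) + 0.26(25.87) = 33.966 + 6.7262 = 40.692 → 40.69

40.69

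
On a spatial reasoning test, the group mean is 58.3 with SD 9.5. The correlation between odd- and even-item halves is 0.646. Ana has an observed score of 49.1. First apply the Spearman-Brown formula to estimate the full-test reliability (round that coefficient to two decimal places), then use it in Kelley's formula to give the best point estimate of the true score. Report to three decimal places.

51.124

Spearman-Brown: ρ = 2r/(1 + r) = 2(0.646)/(1 + 0.646) = 1.2920/1.646 = 0.7849 → 0.78
T̂ = 0.78(49.1) + 0.22(58.3) = 38.298 + 12.826 = 51.1240 → 51.124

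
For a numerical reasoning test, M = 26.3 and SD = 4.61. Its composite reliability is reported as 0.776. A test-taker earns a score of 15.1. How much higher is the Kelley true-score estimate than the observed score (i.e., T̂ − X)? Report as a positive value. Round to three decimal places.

Kelley's formula gives T̂ = 0.776·15.1 + 0.224·26.3 = 11.7176 + 5.8912 = 17.60880.
T̂ − X = 17.6088 − 15.1 = 2.5088 → 2.509

2.509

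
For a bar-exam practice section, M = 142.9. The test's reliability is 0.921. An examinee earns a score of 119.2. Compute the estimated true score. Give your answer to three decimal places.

121.072

T̂ = 0.921(119.2) + 0.079(142.9) = 109.7832 + 11.2891 = 121.0723 → 121.072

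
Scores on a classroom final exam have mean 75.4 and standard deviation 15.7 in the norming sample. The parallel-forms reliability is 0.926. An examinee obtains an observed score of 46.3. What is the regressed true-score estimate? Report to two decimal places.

48.45

T̂ = 0.926(46.3) + 0.074(75.4) = 42.8738 + 5.5796 = 48.453 → 48.45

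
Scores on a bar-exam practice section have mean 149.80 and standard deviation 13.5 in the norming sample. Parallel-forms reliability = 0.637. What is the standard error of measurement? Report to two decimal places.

SEM = SD · √(1 − ρ) = 13.5 × √0.363 = 13.5 × 0.6025 = 8.134

8.13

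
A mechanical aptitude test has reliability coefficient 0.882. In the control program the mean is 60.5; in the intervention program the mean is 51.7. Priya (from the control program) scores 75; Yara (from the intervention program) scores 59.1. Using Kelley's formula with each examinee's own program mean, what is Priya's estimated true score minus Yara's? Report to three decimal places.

T̂_Priya = 0.882(75) + 0.118(60.5) = 73.28900
T̂_Yara = 0.882(59.1) + 0.118(51.7) = 58.22680
Difference = 73.28900 − 58.22680 = 15.06220

15.062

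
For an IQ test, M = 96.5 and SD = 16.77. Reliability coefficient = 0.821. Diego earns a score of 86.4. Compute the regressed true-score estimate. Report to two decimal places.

88.21

T̂ = ρX + (1 − ρ)μ
  = 0.821 × 86.4 + 0.179 × 96.5
  = 70.9344 + 17.2735
  = 88.208
  ≈ 88.21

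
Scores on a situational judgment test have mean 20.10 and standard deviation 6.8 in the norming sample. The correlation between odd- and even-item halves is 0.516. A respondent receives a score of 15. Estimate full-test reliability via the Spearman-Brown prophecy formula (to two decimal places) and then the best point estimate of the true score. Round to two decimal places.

16.63

Spearman-Brown: ρ = 2r/(1 + r) = 2(0.516)/(1 + 0.516) = 1.0320/1.516 = 0.6807 → 0.68
T̂ = 0.68(15) + 0.32(20.10) = 10.20 + 6.4320 = 16.632 → 16.63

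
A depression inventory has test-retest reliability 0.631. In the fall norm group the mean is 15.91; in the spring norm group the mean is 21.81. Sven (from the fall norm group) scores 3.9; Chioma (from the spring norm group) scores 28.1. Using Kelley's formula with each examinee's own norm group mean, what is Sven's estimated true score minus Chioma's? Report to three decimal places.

-17.447

T̂_Sven = 0.631(3.9) + 0.369(15.91) = 8.33169
T̂_Chioma = 0.631(28.1) + 0.369(21.81) = 25.77899
Difference = 8.33169 − 25.77899 = -17.44730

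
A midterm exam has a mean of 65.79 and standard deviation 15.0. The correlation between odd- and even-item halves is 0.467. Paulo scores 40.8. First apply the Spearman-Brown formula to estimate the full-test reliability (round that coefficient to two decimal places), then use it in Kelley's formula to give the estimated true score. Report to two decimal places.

Spearman-Brown: ρ = 2r/(1 + r) = 2(0.467)/(1 + 0.467) = 0.9340/1.467 = 0.6367 → 0.64
Kelley's formula gives T̂ = 0.64·40.8 + 0.36·65.79 = 26.112 + 23.6844 = 49.796.

49.80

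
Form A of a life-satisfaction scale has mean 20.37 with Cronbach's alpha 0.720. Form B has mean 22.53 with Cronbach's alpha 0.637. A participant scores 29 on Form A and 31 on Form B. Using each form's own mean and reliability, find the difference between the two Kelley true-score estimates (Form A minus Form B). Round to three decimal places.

-1.342

T̂_A = 0.720(29) + 0.280(20.37) = 26.58360
T̂_B = 0.637(31) + 0.363(22.53) = 27.92539
T̂_A − T̂_B = -1.34179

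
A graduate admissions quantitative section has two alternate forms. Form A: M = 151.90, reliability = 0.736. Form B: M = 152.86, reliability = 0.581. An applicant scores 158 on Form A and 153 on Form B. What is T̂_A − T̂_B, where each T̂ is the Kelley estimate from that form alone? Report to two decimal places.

3.45

T̂_A = 0.736(158) + 0.264(151.90) = 156.3896
T̂_B = 0.581(153) + 0.419(152.86) = 152.9413
T̂_A − T̂_B = 3.4483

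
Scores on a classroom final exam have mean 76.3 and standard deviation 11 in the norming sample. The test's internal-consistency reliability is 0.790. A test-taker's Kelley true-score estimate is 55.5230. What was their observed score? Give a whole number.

50

T̂ = ρX + (1 − ρ)μ  ⇒  X = (T̂ − (1 − ρ)μ) / ρ
X = (55.5230 − 0.210 × 76.3) / 0.790 = (55.5230 − 16.0230) / 0.790 = 39.5000 / 0.790 = 50.00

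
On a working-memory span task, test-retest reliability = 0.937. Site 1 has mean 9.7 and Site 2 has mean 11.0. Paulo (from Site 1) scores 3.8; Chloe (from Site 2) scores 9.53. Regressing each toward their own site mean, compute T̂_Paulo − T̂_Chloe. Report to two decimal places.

T̂_Paulo = 0.937(3.8) + 0.063(9.7) = 4.1717
T̂_Chloe = 0.937(9.53) + 0.063(11.0) = 9.6226
Difference = 4.1717 − 9.6226 = -5.4509

-5.45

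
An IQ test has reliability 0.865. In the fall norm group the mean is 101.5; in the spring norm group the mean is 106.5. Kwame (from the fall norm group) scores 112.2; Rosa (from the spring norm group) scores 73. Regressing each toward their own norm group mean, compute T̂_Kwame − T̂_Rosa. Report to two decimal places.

T̂_Kwame = 0.865(112.2) + 0.135(101.5) = 110.7555
T̂_Rosa = 0.865(73) + 0.135(106.5) = 77.5225
Difference = 110.7555 − 77.5225 = 33.2330

33.23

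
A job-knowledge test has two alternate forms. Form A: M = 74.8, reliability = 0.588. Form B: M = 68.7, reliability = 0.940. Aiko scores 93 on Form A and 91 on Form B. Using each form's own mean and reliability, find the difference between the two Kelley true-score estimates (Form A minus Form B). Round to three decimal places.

-4.160

T̂_A = 0.588(93) + 0.412(74.8) = 85.50160
T̂_B = 0.940(91) + 0.060(68.7) = 89.66200
T̂_A − T̂_B = -4.16040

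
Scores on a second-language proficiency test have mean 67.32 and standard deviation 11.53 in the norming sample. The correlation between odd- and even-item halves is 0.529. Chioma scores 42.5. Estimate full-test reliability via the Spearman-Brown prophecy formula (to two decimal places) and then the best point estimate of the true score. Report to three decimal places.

Spearman-Brown: ρ = 2r/(1 + r) = 2(0.529)/(1 + 0.529) = 1.0580/1.529 = 0.6920 → 0.69
T̂ = ρX + (1 − ρ)μ
  = 0.69 × 42.5 + 0.31 × 67.32
  = 29.325 + 20.8692
  = 50.1942
  ≈ 50.194

50.194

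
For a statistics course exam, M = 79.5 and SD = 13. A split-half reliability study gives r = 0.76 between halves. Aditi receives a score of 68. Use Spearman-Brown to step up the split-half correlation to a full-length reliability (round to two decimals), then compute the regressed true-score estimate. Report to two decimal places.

69.61

Spearman-Brown: ρ = 2r/(1 + r) = 2(0.76)/(1 + 0.76) = 1.520/1.76 = 0.8636 → 0.86
Kelley's formula gives T̂ = 0.86·68 + 0.14·79.5 = 58.48 + 11.130 = 69.610.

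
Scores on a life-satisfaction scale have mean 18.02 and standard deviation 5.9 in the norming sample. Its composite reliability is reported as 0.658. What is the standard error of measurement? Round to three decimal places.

SEM = SD · √(1 − ρ) = 5.9 × √0.342 = 5.9 × 0.5848 = 3.4504

3.450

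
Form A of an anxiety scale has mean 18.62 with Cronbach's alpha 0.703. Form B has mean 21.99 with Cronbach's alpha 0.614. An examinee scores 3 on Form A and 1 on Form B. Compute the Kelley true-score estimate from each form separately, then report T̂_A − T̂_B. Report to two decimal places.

-1.46

T̂_A = 0.703(3) + 0.297(18.62) = 7.6391
T̂_B = 0.614(1) + 0.386(21.99) = 9.1021
T̂_A − T̂_B = -1.4630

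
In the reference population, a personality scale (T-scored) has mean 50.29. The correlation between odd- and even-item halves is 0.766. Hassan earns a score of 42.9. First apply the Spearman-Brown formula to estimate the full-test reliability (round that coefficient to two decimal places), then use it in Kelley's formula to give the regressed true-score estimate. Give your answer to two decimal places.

Spearman-Brown: ρ = 2r/(1 + r) = 2(0.766)/(1 + 0.766) = 1.5320/1.766 = 0.8675 → 0.87
T̂ = ρX + (1 − ρ)μ
  = 0.87 × 42.9 + 0.13 × 50.29
  = 37.323 + 6.5377
  = 43.861
  ≈ 43.86

43.86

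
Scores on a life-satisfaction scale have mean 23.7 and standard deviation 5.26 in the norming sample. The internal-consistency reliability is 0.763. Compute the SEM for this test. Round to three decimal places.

SEM = SD · √(1 − ρ) = 5.26 × √0.237 = 5.26 × 0.4868 = 2.5607

2.561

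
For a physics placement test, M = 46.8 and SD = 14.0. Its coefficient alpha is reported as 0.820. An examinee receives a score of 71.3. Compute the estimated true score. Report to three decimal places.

66.890

T̂ = ρX + (1 − ρ)μ
  = 0.820 × 71.3 + 0.180 × 46.8
  = 58.4660 + 8.4240
  = 66.8900
  ≈ 66.890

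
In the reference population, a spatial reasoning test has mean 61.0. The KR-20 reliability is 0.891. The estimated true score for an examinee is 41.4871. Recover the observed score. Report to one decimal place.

39.1

T̂ = ρX + (1 − ρ)μ  ⇒  X = (T̂ − (1 − ρ)μ) / ρ
X = (41.4871 − 0.109 × 61.0) / 0.891 = (41.4871 − 6.6490) / 0.891 = 34.8381 / 0.891 = 39.100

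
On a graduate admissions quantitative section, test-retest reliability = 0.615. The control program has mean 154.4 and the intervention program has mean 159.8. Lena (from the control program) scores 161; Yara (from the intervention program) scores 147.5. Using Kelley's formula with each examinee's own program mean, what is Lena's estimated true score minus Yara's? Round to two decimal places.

6.22

T̂_Lena = 0.615(161) + 0.385(154.4) = 158.4590
T̂_Yara = 0.615(147.5) + 0.385(159.8) = 152.2355
Difference = 158.4590 − 152.2355 = 6.2235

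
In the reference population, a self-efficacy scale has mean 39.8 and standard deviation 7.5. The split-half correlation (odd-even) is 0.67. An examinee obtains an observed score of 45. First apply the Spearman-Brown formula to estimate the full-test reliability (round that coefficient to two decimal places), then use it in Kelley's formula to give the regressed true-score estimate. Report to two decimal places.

Spearman-Brown: ρ = 2r/(1 + r) = 2(0.67)/(1 + 0.67) = 1.340/1.67 = 0.8024 → 0.80
T̂ = 0.80(45) + 0.20(39.8) = 36.00 + 7.960 = 43.960 → 43.96

43.96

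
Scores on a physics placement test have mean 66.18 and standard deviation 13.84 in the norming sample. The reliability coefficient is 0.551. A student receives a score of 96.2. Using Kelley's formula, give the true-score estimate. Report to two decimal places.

82.72

T̂ = 0.551(96.2) + 0.449(66.18) = 53.0062 + 29.71482 = 82.721 → 82.72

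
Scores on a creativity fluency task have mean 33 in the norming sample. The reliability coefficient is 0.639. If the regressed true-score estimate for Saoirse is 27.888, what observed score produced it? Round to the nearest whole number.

25

T̂ = ρX + (1 − ρ)μ  ⇒  X = (T̂ − (1 − ρ)μ) / ρ
X = (27.888 − 0.361 × 33) / 0.639 = (27.888 − 11.913) / 0.639 = 15.975 / 0.639 = 25.00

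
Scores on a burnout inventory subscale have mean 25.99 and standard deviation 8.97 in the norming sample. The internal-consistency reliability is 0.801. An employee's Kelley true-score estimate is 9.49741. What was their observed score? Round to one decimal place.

5.4

T̂ = ρX + (1 − ρ)μ  ⇒  X = (T̂ − (1 − ρ)μ) / ρ
X = (9.49741 − 0.199 × 25.99) / 0.801 = (9.49741 − 5.17201) / 0.801 = 4.32540 / 0.801 = 5.400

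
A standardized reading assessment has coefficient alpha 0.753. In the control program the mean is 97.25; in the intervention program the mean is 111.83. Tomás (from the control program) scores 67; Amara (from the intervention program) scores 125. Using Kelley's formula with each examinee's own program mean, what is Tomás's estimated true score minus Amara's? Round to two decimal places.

T̂_Tomás = 0.753(67) + 0.247(97.25) = 74.4718
T̂_Amara = 0.753(125) + 0.247(111.83) = 121.7470
Difference = 74.4718 − 121.7470 = -47.2753

-47.28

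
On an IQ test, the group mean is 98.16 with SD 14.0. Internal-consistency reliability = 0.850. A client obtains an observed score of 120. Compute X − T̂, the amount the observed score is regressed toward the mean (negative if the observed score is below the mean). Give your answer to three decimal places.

T̂ = 0.850(120) + 0.150(98.16) = 102.000 + 14.72400 = 116.72400 → 116.7240
X − T̂ = 120 − 116.7240 = 3.2760 → 3.276

3.276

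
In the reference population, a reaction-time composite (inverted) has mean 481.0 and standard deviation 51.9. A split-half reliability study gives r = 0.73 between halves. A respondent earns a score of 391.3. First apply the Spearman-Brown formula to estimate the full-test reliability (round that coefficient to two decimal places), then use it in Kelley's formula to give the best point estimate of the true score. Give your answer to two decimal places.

405.65

Spearman-Brown: ρ = 2r/(1 + r) = 2(0.73)/(1 + 0.73) = 1.460/1.73 = 0.8439 → 0.84
Regress the observed score toward the mean by the unreliability: T̂ = 0.84·391.3 + 0.16·481.0 = 328.692 + 76.960 = 405.652.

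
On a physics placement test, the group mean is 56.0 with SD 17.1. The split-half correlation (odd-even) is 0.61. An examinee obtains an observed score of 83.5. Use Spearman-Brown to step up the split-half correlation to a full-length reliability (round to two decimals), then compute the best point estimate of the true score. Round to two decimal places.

76.90

Spearman-Brown: ρ = 2r/(1 + r) = 2(0.61)/(1 + 0.61) = 1.220/1.61 = 0.7578 → 0.76
T̂ = 0.76(83.5) + 0.24(56.0) = 63.460 + 13.440 = 76.900 → 76.90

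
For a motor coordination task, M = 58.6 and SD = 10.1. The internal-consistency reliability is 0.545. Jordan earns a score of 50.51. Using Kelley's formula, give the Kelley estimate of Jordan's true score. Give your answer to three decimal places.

T̂ = ρX + (1 − ρ)μ
  = 0.545 × 50.51 + 0.455 × 58.6
  = 27.52795 + 26.6630
  = 54.1910
  ≈ 54.191

54.191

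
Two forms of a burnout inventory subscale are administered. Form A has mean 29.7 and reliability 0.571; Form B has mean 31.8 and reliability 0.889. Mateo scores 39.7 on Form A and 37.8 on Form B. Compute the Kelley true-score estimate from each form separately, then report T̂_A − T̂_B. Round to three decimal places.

T̂_A = 0.571(39.7) + 0.429(29.7) = 35.41000
T̂_B = 0.889(37.8) + 0.111(31.8) = 37.13400
T̂_A − T̂_B = -1.72400

-1.724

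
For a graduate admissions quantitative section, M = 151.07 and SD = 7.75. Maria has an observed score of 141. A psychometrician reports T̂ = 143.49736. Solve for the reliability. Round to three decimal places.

0.752

T̂ = ρX + (1 − ρ)μ  ⇒  T̂ − μ = ρ(X − μ)
ρ = (T̂ − μ)/(X − μ) = (143.49736 − 151.07) / (141 − 151.07) = -7.57264 / -10.07 = 0.75200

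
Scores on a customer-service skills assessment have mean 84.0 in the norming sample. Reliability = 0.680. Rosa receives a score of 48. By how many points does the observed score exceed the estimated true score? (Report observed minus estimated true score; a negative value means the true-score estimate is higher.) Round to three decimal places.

-11.520

Weight the observed score by reliability and the mean by (1 − reliability): T̂ = 0.680·48 + 0.320·84.0 = 32.640 + 26.8800 = 59.52000.
X − T̂ = 48 − 59.5200 = -11.5200 → -11.520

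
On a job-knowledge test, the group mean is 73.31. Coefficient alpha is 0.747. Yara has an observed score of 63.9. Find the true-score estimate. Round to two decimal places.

T̂ = 0.747(63.9) + 0.253(73.31) = 47.7333 + 18.54743 = 66.281 → 66.28

66.28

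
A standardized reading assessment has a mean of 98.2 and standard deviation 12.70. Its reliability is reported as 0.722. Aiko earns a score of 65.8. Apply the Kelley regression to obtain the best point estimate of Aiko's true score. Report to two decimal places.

T̂ = 0.722(65.8) + 0.278(98.2) = 47.5076 + 27.2996 = 74.807 → 74.81

74.81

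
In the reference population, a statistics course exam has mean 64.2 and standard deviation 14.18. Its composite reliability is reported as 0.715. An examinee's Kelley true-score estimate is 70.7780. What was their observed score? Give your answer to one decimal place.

73.4

T̂ = ρX + (1 − ρ)μ  ⇒  X = (T̂ − (1 − ρ)μ) / ρ
X = (70.7780 − 0.285 × 64.2) / 0.715 = (70.7780 − 18.2970) / 0.715 = 52.4810 / 0.715 = 73.400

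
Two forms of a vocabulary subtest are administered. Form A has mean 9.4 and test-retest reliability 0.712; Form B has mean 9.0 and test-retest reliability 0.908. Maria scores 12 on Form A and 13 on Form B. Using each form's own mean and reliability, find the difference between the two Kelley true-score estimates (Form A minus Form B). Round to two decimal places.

T̂_A = 0.712(12) + 0.288(9.4) = 11.2512
T̂_B = 0.908(13) + 0.092(9.0) = 12.6320
T̂_A − T̂_B = -1.3808

-1.38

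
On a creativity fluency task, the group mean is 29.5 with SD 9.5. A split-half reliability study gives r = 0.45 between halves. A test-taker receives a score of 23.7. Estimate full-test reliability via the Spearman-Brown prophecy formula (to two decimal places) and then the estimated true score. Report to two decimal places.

Spearman-Brown: ρ = 2r/(1 + r) = 2(0.45)/(1 + 0.45) = 0.900/1.45 = 0.6207 → 0.62
T̂ = ρX + (1 − ρ)μ
  = 0.62 × 23.7 + 0.38 × 29.5
  = 14.694 + 11.210
  = 25.904
  ≈ 25.90

25.90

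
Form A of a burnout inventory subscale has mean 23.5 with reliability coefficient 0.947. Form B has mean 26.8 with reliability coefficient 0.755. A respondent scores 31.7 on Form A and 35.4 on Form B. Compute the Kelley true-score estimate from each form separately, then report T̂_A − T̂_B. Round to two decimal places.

-2.03

T̂_A = 0.947(31.7) + 0.053(23.5) = 31.2654
T̂_B = 0.755(35.4) + 0.245(26.8) = 33.2930
T̂_A − T̂_B = -2.0276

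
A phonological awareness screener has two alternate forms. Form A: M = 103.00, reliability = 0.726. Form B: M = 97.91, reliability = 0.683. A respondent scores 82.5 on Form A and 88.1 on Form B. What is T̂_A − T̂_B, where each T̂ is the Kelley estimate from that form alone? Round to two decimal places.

-3.09

T̂_A = 0.726(82.5) + 0.274(103.00) = 88.1170
T̂_B = 0.683(88.1) + 0.317(97.91) = 91.2098
T̂_A − T̂_B = -3.0928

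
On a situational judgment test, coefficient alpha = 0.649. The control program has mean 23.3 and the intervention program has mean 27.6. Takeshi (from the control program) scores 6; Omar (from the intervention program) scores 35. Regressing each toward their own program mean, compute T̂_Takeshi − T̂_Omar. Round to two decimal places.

-20.33

T̂_Takeshi = 0.649(6) + 0.351(23.3) = 12.0723
T̂_Omar = 0.649(35) + 0.351(27.6) = 32.4026
Difference = 12.0723 − 32.4026 = -20.3303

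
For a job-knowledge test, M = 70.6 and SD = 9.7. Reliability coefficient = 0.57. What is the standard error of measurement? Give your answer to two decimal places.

6.36

SEM = SD · √(1 − ρ) = 9.7 × √0.43 = 9.7 × 0.6557 = 6.361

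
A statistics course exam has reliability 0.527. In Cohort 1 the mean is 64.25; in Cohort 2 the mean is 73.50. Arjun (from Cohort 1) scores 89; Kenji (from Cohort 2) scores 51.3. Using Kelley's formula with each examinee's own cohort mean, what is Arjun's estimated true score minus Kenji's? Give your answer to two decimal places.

15.49

T̂_Arjun = 0.527(89) + 0.473(64.25) = 77.2933
T̂_Kenji = 0.527(51.3) + 0.473(73.50) = 61.8006
Difference = 77.2933 − 61.8006 = 15.4927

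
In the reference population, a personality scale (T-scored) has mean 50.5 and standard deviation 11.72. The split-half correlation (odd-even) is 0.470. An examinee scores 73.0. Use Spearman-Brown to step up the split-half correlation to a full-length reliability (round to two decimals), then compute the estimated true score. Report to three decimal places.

Spearman-Brown: ρ = 2r/(1 + r) = 2(0.470)/(1 + 0.470) = 0.9400/1.470 = 0.6395 → 0.64
T̂ = 0.64(73.0) + 0.36(50.5) = 46.720 + 18.180 = 64.9000 → 64.900

64.900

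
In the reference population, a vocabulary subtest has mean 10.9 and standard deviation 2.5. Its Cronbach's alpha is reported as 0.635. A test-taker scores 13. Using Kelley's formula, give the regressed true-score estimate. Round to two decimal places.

Regress the observed score toward the mean by the unreliability: T̂ = 0.635·13 + 0.365·10.9 = 8.255 + 3.9785 = 12.234.

12.23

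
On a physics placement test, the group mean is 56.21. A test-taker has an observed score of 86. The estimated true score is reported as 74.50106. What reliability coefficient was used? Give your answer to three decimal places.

0.614

T̂ = ρX + (1 − ρ)μ  ⇒  T̂ − μ = ρ(X − μ)
ρ = (T̂ − μ)/(X − μ) = (74.50106 − 56.21) / (86 − 56.21) = 18.29106 / 29.79 = 0.61400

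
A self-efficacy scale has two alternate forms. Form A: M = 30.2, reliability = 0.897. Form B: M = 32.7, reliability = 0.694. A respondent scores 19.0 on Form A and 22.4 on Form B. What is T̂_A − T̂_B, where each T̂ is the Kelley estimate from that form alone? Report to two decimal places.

T̂_A = 0.897(19.0) + 0.103(30.2) = 20.1536
T̂_B = 0.694(22.4) + 0.306(32.7) = 25.5518
T̂_A − T̂_B = -5.3982

-5.40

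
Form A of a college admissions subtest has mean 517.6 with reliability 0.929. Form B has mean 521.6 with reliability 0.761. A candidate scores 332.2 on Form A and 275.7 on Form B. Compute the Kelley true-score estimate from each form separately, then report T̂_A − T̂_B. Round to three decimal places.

T̂_A = 0.929(332.2) + 0.071(517.6) = 345.36340
T̂_B = 0.761(275.7) + 0.239(521.6) = 334.47010
T̂_A − T̂_B = 10.89330

10.893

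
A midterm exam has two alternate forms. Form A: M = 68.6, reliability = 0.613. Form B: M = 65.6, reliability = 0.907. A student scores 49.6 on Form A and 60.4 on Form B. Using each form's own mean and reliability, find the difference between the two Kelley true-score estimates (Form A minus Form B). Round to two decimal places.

T̂_A = 0.613(49.6) + 0.387(68.6) = 56.9530
T̂_B = 0.907(60.4) + 0.093(65.6) = 60.8836
T̂_A − T̂_B = -3.9306

-3.93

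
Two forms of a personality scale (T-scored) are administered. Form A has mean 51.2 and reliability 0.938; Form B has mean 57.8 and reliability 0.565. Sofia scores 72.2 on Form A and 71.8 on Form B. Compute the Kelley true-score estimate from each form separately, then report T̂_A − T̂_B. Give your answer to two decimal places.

5.19

T̂_A = 0.938(72.2) + 0.062(51.2) = 70.8980
T̂_B = 0.565(71.8) + 0.435(57.8) = 65.7100
T̂_A − T̂_B = 5.1880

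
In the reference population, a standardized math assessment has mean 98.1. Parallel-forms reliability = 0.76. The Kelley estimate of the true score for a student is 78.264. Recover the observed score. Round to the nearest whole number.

72

T̂ = ρX + (1 − ρ)μ  ⇒  X = (T̂ − (1 − ρ)μ) / ρ
X = (78.264 − 0.24 × 98.1) / 0.76 = (78.264 − 23.544) / 0.76 = 54.720 / 0.76 = 72.00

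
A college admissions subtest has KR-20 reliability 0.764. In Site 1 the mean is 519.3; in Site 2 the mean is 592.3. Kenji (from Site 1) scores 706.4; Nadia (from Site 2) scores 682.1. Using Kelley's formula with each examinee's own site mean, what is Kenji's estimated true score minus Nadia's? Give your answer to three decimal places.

T̂_Kenji = 0.764(706.4) + 0.236(519.3) = 662.24440
T̂_Nadia = 0.764(682.1) + 0.236(592.3) = 660.90720
Difference = 662.24440 − 660.90720 = 1.33720

1.337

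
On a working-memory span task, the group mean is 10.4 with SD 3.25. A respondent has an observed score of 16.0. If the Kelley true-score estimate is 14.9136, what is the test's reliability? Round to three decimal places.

0.806

T̂ = ρX + (1 − ρ)μ  ⇒  T̂ − μ = ρ(X − μ)
ρ = (T̂ − μ)/(X − μ) = (14.9136 − 10.4) / (16.0 − 10.4) = 4.5136 / 5.6 = 0.80600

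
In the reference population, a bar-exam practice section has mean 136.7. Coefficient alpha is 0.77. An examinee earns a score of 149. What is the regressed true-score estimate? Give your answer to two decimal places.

146.17

T̂ = 0.77(149) + 0.23(136.7) = 114.73 + 31.441 = 146.171 → 146.17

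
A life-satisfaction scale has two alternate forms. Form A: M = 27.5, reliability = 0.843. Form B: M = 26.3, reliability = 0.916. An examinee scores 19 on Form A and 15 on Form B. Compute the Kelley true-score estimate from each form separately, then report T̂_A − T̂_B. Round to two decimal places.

T̂_A = 0.843(19) + 0.157(27.5) = 20.3345
T̂_B = 0.916(15) + 0.084(26.3) = 15.9492
T̂_A − T̂_B = 4.3853

4.39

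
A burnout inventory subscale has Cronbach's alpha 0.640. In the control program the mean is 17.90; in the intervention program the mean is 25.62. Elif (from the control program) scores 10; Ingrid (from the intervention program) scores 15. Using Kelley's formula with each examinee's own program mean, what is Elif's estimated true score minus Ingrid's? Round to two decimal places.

T̂_Elif = 0.640(10) + 0.360(17.90) = 12.8440
T̂_Ingrid = 0.640(15) + 0.360(25.62) = 18.8232
Difference = 12.8440 − 18.8232 = -5.9792

-5.98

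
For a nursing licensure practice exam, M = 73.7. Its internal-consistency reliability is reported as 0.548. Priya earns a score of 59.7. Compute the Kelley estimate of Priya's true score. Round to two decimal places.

66.03

T̂ = 0.548(59.7) + 0.452(73.7) = 32.7156 + 33.3124 = 66.028 → 66.03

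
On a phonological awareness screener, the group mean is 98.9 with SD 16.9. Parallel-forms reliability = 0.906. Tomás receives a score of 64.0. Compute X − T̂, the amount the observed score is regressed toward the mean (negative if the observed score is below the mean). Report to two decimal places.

-3.28

T̂ = 0.906(64.0) + 0.094(98.9) = 57.9840 + 9.2966 = 67.2806 → 67.281
X − T̂ = 64.0 − 67.281 = -3.281 → -3.28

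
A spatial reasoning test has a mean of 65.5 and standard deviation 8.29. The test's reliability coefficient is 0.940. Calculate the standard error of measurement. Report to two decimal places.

SEM = SD · √(1 − ρ) = 8.29 × √0.060 = 8.29 × 0.2449 = 2.031

2.03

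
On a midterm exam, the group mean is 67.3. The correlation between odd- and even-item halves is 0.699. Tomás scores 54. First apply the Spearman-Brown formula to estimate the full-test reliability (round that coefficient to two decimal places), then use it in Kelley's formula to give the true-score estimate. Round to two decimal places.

56.39

Spearman-Brown: ρ = 2r/(1 + r) = 2(0.699)/(1 + 0.699) = 1.3980/1.699 = 0.8228 → 0.82
T̂ = ρX + (1 − ρ)μ
  = 0.82 × 54 + 0.18 × 67.3
  = 44.28 + 12.114
  = 56.394
  ≈ 56.39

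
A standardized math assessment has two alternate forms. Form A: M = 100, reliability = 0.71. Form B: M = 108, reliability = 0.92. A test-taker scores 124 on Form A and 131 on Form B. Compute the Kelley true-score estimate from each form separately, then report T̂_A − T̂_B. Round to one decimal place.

T̂_A = 0.71(124) + 0.29(100) = 117.040
T̂_B = 0.92(131) + 0.08(108) = 129.160
T̂_A − T̂_B = -12.120

-12.1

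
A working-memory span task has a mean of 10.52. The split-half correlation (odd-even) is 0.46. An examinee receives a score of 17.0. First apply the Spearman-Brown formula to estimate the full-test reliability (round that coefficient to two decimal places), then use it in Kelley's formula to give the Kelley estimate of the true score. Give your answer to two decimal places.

14.60

Spearman-Brown: ρ = 2r/(1 + r) = 2(0.46)/(1 + 0.46) = 0.920/1.46 = 0.6301 → 0.63
T̂ = ρX + (1 − ρ)μ
  = 0.63 × 17.0 + 0.37 × 10.52
  = 10.710 + 3.8924
  = 14.602
  ≈ 14.60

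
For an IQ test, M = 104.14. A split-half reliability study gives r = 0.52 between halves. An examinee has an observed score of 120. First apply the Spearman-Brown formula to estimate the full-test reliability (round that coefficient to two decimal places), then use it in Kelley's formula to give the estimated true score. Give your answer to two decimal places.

114.92

Spearman-Brown: ρ = 2r/(1 + r) = 2(0.52)/(1 + 0.52) = 1.040/1.52 = 0.6842 → 0.68
Kelley's formula gives T̂ = 0.68·120 + 0.32·104.14 = 81.60 + 33.3248 = 114.925.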